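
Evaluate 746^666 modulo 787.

746^1 ≡ 746 (mod 787)
746^2 ≡ 746^2 = 556516 ≡ 107 (mod 787)
746^4 ≡ 107^2 = 11449 ≡ 431 (mod 787)
746^8 ≡ 431^2 = 185761 ≡ 29 (mod 787)
746^16 ≡ 29^2 = 841 ≡ 54 (mod 787)
746^32 ≡ 54^2 = 2916 ≡ 555 (mod 787)
746^64 ≡ 555^2 = 308025 ≡ 308 (mod 787)
746^128 ≡ 308^2 = 94864 ≡ 424 (mod 787)
746^256 ≡ 424^2 = 179776 ≡ 340 (mod 787)
746^512 ≡ 340^2 = 115600 ≡ 698 (mod 787)
746^666 = 746^512 · 746^128 · 746^16 · 746^8 · 746^2 ≡ 698 · 424 · 54 · 29 · 107 (mod 787).
Accumulate the product:
698 · 424 = 295952 ≡ 40
40 · 54 = 2160 ≡ 586
586 · 29 = 16994 ≡ 467
467 · 107 = 49969 ≡ 388

388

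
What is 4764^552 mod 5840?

4764^1 ≡ 4764 (mod 5840)
4764^2 ≡ 4764^2 = 22695696 ≡ 1456 (mod 5840)
4764^4 ≡ 1456^2 = 2119936 ≡ 16 (mod 5840)
4764^8 ≡ 16^2 = 256 (mod 5840)
4764^16 ≡ 256^2 = 65536 ≡ 1296 (mod 5840)
4764^32 ≡ 1296^2 = 1679616 ≡ 3536 (mod 5840)
4764^64 ≡ 3536^2 = 12503296 ≡ 5696 (mod 5840)
4764^128 ≡ 5696^2 = 32444416 ≡ 3216 (mod 5840)
4764^256 ≡ 3216^2 = 10342656 ≡ 16 (mod 5840)
4764^512 ≡ 16^2 = 256 (mod 5840)
4764^552 = 4764^512 · 4764^32 · 4764^8 ≡ 256 · 3536 · 256 (mod 5840).
Accumulate the product:
256 · 3536 = 905216 ≡ 16
16 · 256 = 4096

4096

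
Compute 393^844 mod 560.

1

Using repeated squaring:
393^1 ≡ 393 (mod 560)
393^2 ≡ 393^2 = 154449 ≡ 449 (mod 560)
393^4 ≡ 449^2 = 201601 ≡ 1 (mod 560)
393^8 ≡ 1^2 = 1 (mod 560)
393^16 ≡ 1^2 = 1 (mod 560)
393^32 ≡ 1^2 = 1 (mod 560)
393^64 ≡ 1^2 = 1 (mod 560)
393^128 ≡ 1^2 = 1 (mod 560)
393^256 ≡ 1^2 = 1 (mod 560)
393^512 ≡ 1^2 = 1 (mod 560)
393^844 = 393^512 × 393^256 × 393^64 × 393^8 × 393^4 ≡ 1 × 1 × 1 × 1 × 1 (mod 560).
Accumulate the product:
1 × 1 = 1
1 × 1 = 1
1 × 1 = 1
1 × 1 = 1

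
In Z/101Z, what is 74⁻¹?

86

101 = 1·74 + 27
74 = 2·27 + 20
27 = 1·20 + 7
20 = 2·7 + 6
7 = 1·6 + 1
6 = 6·1 + 0
gcd(74, 101) = 1, so the inverse exists.
Back-substitute for 1:
1 = 1·7 − 1·6
  = −1·20 + 3·7
  = 3·27 − 4·20
  = −4·74 + 11·27
  = 11·101 − 15·74
So 74⁻¹ ≡ −15 ≡ 86 (mod 101).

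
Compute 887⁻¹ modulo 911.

873

911 = 1*887 + 24
887 = 36*24 + 23
24 = 1*23 + 1
23 = 23*1 + 0
gcd(887, 911) = 1, so the inverse exists.
Back-substitute for 1:
1 = 1*24 − 1*23
  = −1*887 + 37*24
  = 37*911 − 38*887
So 887⁻¹ ≡ −38 ≡ 873 (mod 911).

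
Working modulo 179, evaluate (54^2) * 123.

131

(54)^2 ≡ 52 (mod 179)
52 * 123 = 6396 ≡ 131 (mod 179)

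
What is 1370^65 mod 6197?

Using repeated squaring:
1370^1 ≡ 1370 (mod 6197)
1370^2 ≡ 1370^2 = 1876900 ≡ 5406 (mod 6197)
1370^4 ≡ 5406^2 = 29224836 ≡ 5981 (mod 6197)
1370^8 ≡ 5981^2 = 35772361 ≡ 3277 (mod 6197)
1370^16 ≡ 3277^2 = 10738729 ≡ 5525 (mod 6197)
1370^32 ≡ 5525^2 = 30525625 ≡ 5400 (mod 6197)
1370^64 ≡ 5400^2 = 29160000 ≡ 3115 (mod 6197)
1370^65 = 1370^64 × 1370^1 ≡ 3115 × 1370 (mod 6197).
3115 × 1370 = 4267550 ≡ 4014 (mod 6197).

4014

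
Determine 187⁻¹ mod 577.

108

Run the extended Euclidean algorithm:
577 = 3·187 + 16
187 = 11·16 + 11
16 = 1·11 + 5
11 = 2·5 + 1
5 = 5·1 + 0
gcd(187, 577) = 1, so the inverse exists.
Back-substitute for 1:
1 = 1·11 − 2·5
  = −2·16 + 3·11
  = 3·187 − 35·16
  = −35·577 + 108·187
So 187⁻¹ ≡ 108 (mod 577).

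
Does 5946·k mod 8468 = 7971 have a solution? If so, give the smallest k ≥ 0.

no solution

gcd(5946, 8468) = 2, and 2 does not divide 7971.
So the congruence has no solution.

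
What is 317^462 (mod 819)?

317^1 ≡ 317 (mod 819)
317^2 ≡ 317^2 = 100489 ≡ 571 (mod 819)
317^4 ≡ 571^2 = 326041 ≡ 79 (mod 819)
317^8 ≡ 79^2 = 6241 ≡ 508 (mod 819)
317^16 ≡ 508^2 = 258064 ≡ 79 (mod 819)
317^32 ≡ 79^2 = 6241 ≡ 508 (mod 819)
317^64 ≡ 508^2 = 258064 ≡ 79 (mod 819)
317^128 ≡ 79^2 = 6241 ≡ 508 (mod 819)
317^256 ≡ 508^2 = 258064 ≡ 79 (mod 819)
317^462 = 317^256 * 317^128 * 317^64 * 317^8 * 317^4 * 317^2 ≡ 79 * 508 * 79 * 508 * 79 * 571 (mod 819).
Accumulate the product:
79 * 508 = 40132 ≡ 1
1 * 79 = 79
79 * 508 = 40132 ≡ 1
1 * 79 = 79
79 * 571 = 45109 ≡ 64

64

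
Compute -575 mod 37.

-575 = -16·37 + 17, so -575 ≡ 17 (mod 37).

17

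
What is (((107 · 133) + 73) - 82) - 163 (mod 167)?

107 · 133 = 14231 ≡ 36 (mod 167)
36 + 73 = 109
109 - 82 = 27
27 - 163 = -136 ≡ 31 (mod 167)

31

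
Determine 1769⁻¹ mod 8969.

8969 = 5×1769 + 124
1769 = 14×124 + 33
124 = 3×33 + 25
33 = 1×25 + 8
25 = 3×8 + 1
8 = 8×1 + 0
gcd(1769, 8969) = 1, so the inverse exists.
Back-substitute for 1:
1 = 1×25 − 3×8
  = −3×33 + 4×25
  = 4×124 − 15×33
  = −15×1769 + 214×124
  = 214×8969 − 1085×1769
So 1769⁻¹ ≡ −1085 ≡ 7884 (mod 8969).

7884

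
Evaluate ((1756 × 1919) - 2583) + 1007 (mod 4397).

86

1756 × 1919 = 3369764 ≡ 1662 (mod 4397)
1662 - 2583 = -921 ≡ 3476 (mod 4397)
3476 + 1007 = 4483 ≡ 86 (mod 4397)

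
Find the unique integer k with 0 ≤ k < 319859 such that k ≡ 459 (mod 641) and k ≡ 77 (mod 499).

269038

641⁻¹ mod 499: 641*123 ≡ 1 (mod 499), so 641⁻¹ ≡ 123.
k = 459 + 641*((77 − 459)*123 mod 499) = 459 + 641*419 = 269038.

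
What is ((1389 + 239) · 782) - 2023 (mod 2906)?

1151

1389 + 239 = 1628
1628 · 782 = 1273096 ≡ 268 (mod 2906)
268 - 2023 = -1755 ≡ 1151 (mod 2906)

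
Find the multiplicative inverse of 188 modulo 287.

258

287 = 1·188 + 99
188 = 1·99 + 89
99 = 1·89 + 10
89 = 8·10 + 9
10 = 1·9 + 1
9 = 9·1 + 0
gcd(188, 287) = 1, so the inverse exists.
Bézout: 1 = 19·287 − 29·188.
So 188⁻¹ ≡ −29 ≡ 258 (mod 287).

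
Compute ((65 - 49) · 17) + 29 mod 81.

65 - 49 = 16
16 · 17 = 272 ≡ 29 (mod 81)
29 + 29 = 58

58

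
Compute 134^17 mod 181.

By square-and-multiply:
17 in binary is 10001, i.e. 17 = 16 + 1.
134^1 ≡ 134 (mod 181)
134^2 ≡ 134^2 = 17956 ≡ 37 (mod 181)
134^4 ≡ 37^2 = 1369 ≡ 102 (mod 181)
134^8 ≡ 102^2 = 10404 ≡ 87 (mod 181)
134^16 ≡ 87^2 = 7569 ≡ 148 (mod 181)
134^17 = 134^16 × 134^1 ≡ 148 × 134 (mod 181).
148 × 134 = 19832 ≡ 103 (mod 181).

103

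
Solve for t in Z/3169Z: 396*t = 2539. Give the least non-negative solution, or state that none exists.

gcd(396, 3169) = 1, so a unique solution mod 3169 exists.
396⁻¹ ≡ 3161 (mod 3169).
t ≡ 3161*2539 ≡ 1871 (mod 3169).

1871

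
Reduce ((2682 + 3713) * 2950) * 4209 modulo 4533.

1530

2682 + 3713 = 6395 ≡ 1862 (mod 4533)
1862 * 2950 = 5492900 ≡ 3437 (mod 4533)
3437 * 4209 = 14466333 ≡ 1530 (mod 4533)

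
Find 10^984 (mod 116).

24

Compute successive squares:
984 in binary is 1111011000, i.e. 984 = 512 + 256 + 128 + 64 + 16 + 8.
10^1 ≡ 10 (mod 116)
10^2 ≡ 10^2 = 100 (mod 116)
10^4 ≡ 100^2 = 10000 ≡ 24 (mod 116)
10^8 ≡ 24^2 = 576 ≡ 112 (mod 116)
10^16 ≡ 112^2 = 12544 ≡ 16 (mod 116)
10^32 ≡ 16^2 = 256 ≡ 24 (mod 116)
10^64 ≡ 24^2 = 576 ≡ 112 (mod 116)
10^128 ≡ 112^2 = 12544 ≡ 16 (mod 116)
10^256 ≡ 16^2 = 256 ≡ 24 (mod 116)
10^512 ≡ 24^2 = 576 ≡ 112 (mod 116)
10^984 = 10^512 · 10^256 · 10^128 · 10^64 · 10^16 · 10^8 ≡ 112 · 24 · 16 · 112 · 16 · 112 (mod 116).
Accumulate the product:
112 · 24 = 2688 ≡ 20
20 · 16 = 320 ≡ 88
88 · 112 = 9856 ≡ 112
112 · 16 = 1792 ≡ 52
52 · 112 = 5824 ≡ 24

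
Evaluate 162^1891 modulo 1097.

473

1891 in binary is 11101100011, i.e. 1891 = 1024 + 512 + 256 + 64 + 32 + 2 + 1.
162^1 ≡ 162 (mod 1097)
162^2 ≡ 162^2 = 26244 ≡ 1013 (mod 1097)
162^4 ≡ 1013^2 = 1026169 ≡ 474 (mod 1097)
162^8 ≡ 474^2 = 224676 ≡ 888 (mod 1097)
162^16 ≡ 888^2 = 788544 ≡ 898 (mod 1097)
162^32 ≡ 898^2 = 806404 ≡ 109 (mod 1097)
162^64 ≡ 109^2 = 11881 ≡ 911 (mod 1097)
162^128 ≡ 911^2 = 829921 ≡ 589 (mod 1097)
162^256 ≡ 589^2 = 346921 ≡ 269 (mod 1097)
162^512 ≡ 269^2 = 72361 ≡ 1056 (mod 1097)
162^1024 ≡ 1056^2 = 1115136 ≡ 584 (mod 1097)
162^1891 = 162^1024 * 162^512 * 162^256 * 162^64 * 162^32 * 162^2 * 162^1 ≡ 584 * 1056 * 269 * 911 * 109 * 1013 * 162 (mod 1097).
Accumulate the product:
584 * 1056 = 616704 ≡ 190
190 * 269 = 51110 ≡ 648
648 * 911 = 590328 ≡ 142
142 * 109 = 15478 ≡ 120
120 * 1013 = 121560 ≡ 890
890 * 162 = 144180 ≡ 473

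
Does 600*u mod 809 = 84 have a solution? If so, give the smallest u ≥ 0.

437

gcd(600, 809) = 1, so a unique solution mod 809 exists.
600⁻¹ ≡ 689 (mod 809).
u ≡ 689*84 ≡ 437 (mod 809).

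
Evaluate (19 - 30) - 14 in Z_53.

28

19 - 30 = -11 ≡ 42 (mod 53)
42 - 14 = 28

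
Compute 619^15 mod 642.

445

15 in binary is 1111, i.e. 15 = 8 + 4 + 2 + 1.
619^1 ≡ 619 (mod 642)
619^2 ≡ 619^2 = 383161 ≡ 529 (mod 642)
619^4 ≡ 529^2 = 279841 ≡ 571 (mod 642)
619^8 ≡ 571^2 = 326041 ≡ 547 (mod 642)
619^15 = 619^8 * 619^4 * 619^2 * 619^1 ≡ 547 * 571 * 529 * 619 (mod 642).
Accumulate the product:
547 * 571 = 312337 ≡ 325
325 * 529 = 171925 ≡ 511
511 * 619 = 316309 ≡ 445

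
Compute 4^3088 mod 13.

3088 in binary is 110000010000, i.e. 3088 = 2048 + 1024 + 16.
4^1 ≡ 4 (mod 13)
4^2 ≡ 4^2 = 16 ≡ 3 (mod 13)
4^4 ≡ 3^2 = 9 (mod 13)
4^8 ≡ 9^2 = 81 ≡ 3 (mod 13)
4^16 ≡ 3^2 = 9 (mod 13)
4^32 ≡ 9^2 = 81 ≡ 3 (mod 13)
4^64 ≡ 3^2 = 9 (mod 13)
4^128 ≡ 9^2 = 81 ≡ 3 (mod 13)
4^256 ≡ 3^2 = 9 (mod 13)
4^512 ≡ 9^2 = 81 ≡ 3 (mod 13)
4^1024 ≡ 3^2 = 9 (mod 13)
4^2048 ≡ 9^2 = 81 ≡ 3 (mod 13)
4^3088 = 4^2048 · 4^1024 · 4^16 ≡ 3 · 9 · 9 (mod 13).
Accumulate the product:
3 · 9 = 27 ≡ 1
1 · 9 = 9

9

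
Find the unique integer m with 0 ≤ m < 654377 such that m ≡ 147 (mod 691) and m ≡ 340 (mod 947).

477628

691⁻¹ mod 947: 691×455 ≡ 1 (mod 947), so 691⁻¹ ≡ 455.
m = 147 + 691×((340 − 147)×455 mod 947) = 147 + 691×691 = 477628.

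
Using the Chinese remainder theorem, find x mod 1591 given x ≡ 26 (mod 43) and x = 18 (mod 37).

43⁻¹ mod 37: 43×31 ≡ 1 (mod 37), so 43⁻¹ ≡ 31.
x = 26 + 43×((18 − 26)×31 mod 37) = 26 + 43×11 = 499.
Check: 499 mod 43 = 26, 499 mod 37 = 18. ✓

499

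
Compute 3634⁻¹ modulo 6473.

3265

Run the extended Euclidean algorithm:
6473 = 1×3634 + 2839
3634 = 1×2839 + 795
2839 = 3×795 + 454
795 = 1×454 + 341
454 = 1×341 + 113
341 = 3×113 + 2
113 = 56×2 + 1
2 = 2×1 + 0
gcd(3634, 6473) = 1, so the inverse exists.
Bézout: 1 = 1801×6473 − 3208×3634.
So 3634⁻¹ ≡ −3208 ≡ 3265 (mod 6473).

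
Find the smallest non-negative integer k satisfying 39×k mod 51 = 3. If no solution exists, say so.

gcd(39, 51) = 3, and 3 | 3, so solutions exist.
Divide through by 3: 13×k ≡ 1 mod 17.
13⁻¹ ≡ 4 (mod 17).
k ≡ 4×1 ≡ 4 (mod 17).
The smallest non-negative solution is k = 4.

4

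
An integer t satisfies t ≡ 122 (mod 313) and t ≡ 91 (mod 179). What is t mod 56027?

313⁻¹ mod 179: 313×175 ≡ 1 (mod 179), so 313⁻¹ ≡ 175.
t = 122 + 313×((91 − 122)×175 mod 179) = 122 + 313×124 = 38934.

38934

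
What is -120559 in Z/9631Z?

-120559 = -13·9631 + 4644, so -120559 ≡ 4644 (mod 9631).

4644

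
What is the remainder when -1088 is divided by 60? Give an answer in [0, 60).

52

-1088 = -19·60 + 52, so -1088 ≡ 52 (mod 60).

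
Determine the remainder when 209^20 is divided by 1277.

209^1 ≡ 209 (mod 1277)
209^2 ≡ 209^2 = 43681 ≡ 263 (mod 1277)
209^4 ≡ 263^2 = 69169 ≡ 211 (mod 1277)
209^8 ≡ 211^2 = 44521 ≡ 1103 (mod 1277)
209^16 ≡ 1103^2 = 1216609 ≡ 905 (mod 1277)
209^20 = 209^16 × 209^4 ≡ 905 × 211 (mod 1277).
905 × 211 = 190955 ≡ 682 (mod 1277).

682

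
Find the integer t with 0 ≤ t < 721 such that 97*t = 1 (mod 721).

223

Apply the Euclidean algorithm and back-substitute:
721 = 7×97 + 42
97 = 2×42 + 13
42 = 3×13 + 3
13 = 4×3 + 1
3 = 3×1 + 0
gcd(97, 721) = 1, so the inverse exists.
Bézout: 1 = −30×721 + 223×97.
So 97⁻¹ ≡ 223 (mod 721).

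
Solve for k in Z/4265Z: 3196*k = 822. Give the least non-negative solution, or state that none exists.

gcd(3196, 4265) = 1, so a unique solution mod 4265 exists.
3196⁻¹ ≡ 2326 (mod 4265).
k ≡ 2326*822 ≡ 1252 (mod 4265).

1252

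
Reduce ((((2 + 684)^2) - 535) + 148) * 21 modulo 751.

241

2 + 684 = 686
(686)^2 ≡ 470 (mod 751)
470 - 535 = -65 ≡ 686 (mod 751)
686 + 148 = 834 ≡ 83 (mod 751)
83 * 21 = 1743 ≡ 241 (mod 751)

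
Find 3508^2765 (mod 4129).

2233

2765 in binary is 101011001101, i.e. 2765 = 2048 + 512 + 128 + 64 + 8 + 4 + 1.
3508^1 ≡ 3508 (mod 4129)
3508^2 ≡ 3508^2 = 12306064 ≡ 1644 (mod 4129)
3508^4 ≡ 1644^2 = 2702736 ≡ 2370 (mod 4129)
3508^8 ≡ 2370^2 = 5616900 ≡ 1460 (mod 4129)
3508^16 ≡ 1460^2 = 2131600 ≡ 1036 (mod 4129)
3508^32 ≡ 1036^2 = 1073296 ≡ 3885 (mod 4129)
3508^64 ≡ 3885^2 = 15093225 ≡ 1730 (mod 4129)
3508^128 ≡ 1730^2 = 2992900 ≡ 3504 (mod 4129)
3508^256 ≡ 3504^2 = 12278016 ≡ 2499 (mod 4129)
3508^512 ≡ 2499^2 = 6245001 ≡ 1953 (mod 4129)
3508^1024 ≡ 1953^2 = 3814209 ≡ 3142 (mod 4129)
3508^2048 ≡ 3142^2 = 9872164 ≡ 3854 (mod 4129)
3508^2765 = 3508^2048 * 3508^512 * 3508^128 * 3508^64 * 3508^8 * 3508^4 * 3508^1 ≡ 3854 * 1953 * 3504 * 1730 * 1460 * 2370 * 3508 (mod 4129).
Accumulate the product:
3854 * 1953 = 7526862 ≡ 3824
3824 * 3504 = 13399296 ≡ 691
691 * 1730 = 1195430 ≡ 2149
2149 * 1460 = 3137540 ≡ 3629
3629 * 2370 = 8600730 ≡ 23
23 * 3508 = 80684 ≡ 2233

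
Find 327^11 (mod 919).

Compute successive squares:
11 in binary is 1011, i.e. 11 = 8 + 2 + 1.
327^1 ≡ 327 (mod 919)
327^2 ≡ 327^2 = 106929 ≡ 325 (mod 919)
327^4 ≡ 325^2 = 105625 ≡ 859 (mod 919)
327^8 ≡ 859^2 = 737881 ≡ 843 (mod 919)
327^11 = 327^8 × 327^2 × 327^1 ≡ 843 × 325 × 327 (mod 919).
Accumulate the product:
843 × 325 = 273975 ≡ 113
113 × 327 = 36951 ≡ 191

191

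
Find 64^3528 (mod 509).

286

3528 in binary is 110111001000, i.e. 3528 = 2048 + 1024 + 256 + 128 + 64 + 8.
64^1 ≡ 64 (mod 509)
64^2 ≡ 64^2 = 4096 ≡ 24 (mod 509)
64^4 ≡ 24^2 = 576 ≡ 67 (mod 509)
64^8 ≡ 67^2 = 4489 ≡ 417 (mod 509)
64^16 ≡ 417^2 = 173889 ≡ 320 (mod 509)
64^32 ≡ 320^2 = 102400 ≡ 91 (mod 509)
64^64 ≡ 91^2 = 8281 ≡ 137 (mod 509)
64^128 ≡ 137^2 = 18769 ≡ 445 (mod 509)
64^256 ≡ 445^2 = 198025 ≡ 24 (mod 509)
64^512 ≡ 24^2 = 576 ≡ 67 (mod 509)
64^1024 ≡ 67^2 = 4489 ≡ 417 (mod 509)
64^2048 ≡ 417^2 = 173889 ≡ 320 (mod 509)
64^3528 = 64^2048 * 64^1024 * 64^256 * 64^128 * 64^64 * 64^8 ≡ 320 * 417 * 24 * 445 * 137 * 417 (mod 509).
Accumulate the product:
320 * 417 = 133440 ≡ 82
82 * 24 = 1968 ≡ 441
441 * 445 = 196245 ≡ 280
280 * 137 = 38360 ≡ 185
185 * 417 = 77145 ≡ 286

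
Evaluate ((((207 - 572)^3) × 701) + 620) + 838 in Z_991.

207 - 572 = -365 ≡ 626 (mod 991)
(626)^3 ≡ 254 (mod 991)
254 × 701 = 178054 ≡ 665 (mod 991)
665 + 620 = 1285 ≡ 294 (mod 991)
294 + 838 = 1132 ≡ 141 (mod 991)

141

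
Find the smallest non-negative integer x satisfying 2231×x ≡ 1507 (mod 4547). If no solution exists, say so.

gcd(2231, 4547) = 1, so a unique solution mod 4547 exists.
2231⁻¹ ≡ 4333 (mod 4547).
x ≡ 4333×1507 ≡ 339 (mod 4547).

339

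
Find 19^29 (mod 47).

38

By square-and-multiply:
29 in binary is 11101, i.e. 29 = 16 + 8 + 4 + 1.
19^1 ≡ 19 (mod 47)
19^2 ≡ 19^2 = 361 ≡ 32 (mod 47)
19^4 ≡ 32^2 = 1024 ≡ 37 (mod 47)
19^8 ≡ 37^2 = 1369 ≡ 6 (mod 47)
19^16 ≡ 6^2 = 36 (mod 47)
19^29 = 19^16 · 19^8 · 19^4 · 19^1 ≡ 36 · 6 · 37 · 19 (mod 47).
Accumulate the product:
36 · 6 = 216 ≡ 28
28 · 37 = 1036 ≡ 2
2 · 19 = 38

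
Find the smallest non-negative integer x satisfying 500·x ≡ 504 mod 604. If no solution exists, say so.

30

gcd(500, 604) = 4, and 4 | 504, so solutions exist.
Divide through by 4: 125·x ≡ 126 (mod 151).
125⁻¹ ≡ 29 (mod 151).
x ≡ 29·126 ≡ 30 (mod 151).
The smallest non-negative solution is x = 30.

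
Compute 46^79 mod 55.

6

Compute successive squares:
79 in binary is 1001111, i.e. 79 = 64 + 8 + 4 + 2 + 1.
46^1 ≡ 46 (mod 55)
46^2 ≡ 46^2 = 2116 ≡ 26 (mod 55)
46^4 ≡ 26^2 = 676 ≡ 16 (mod 55)
46^8 ≡ 16^2 = 256 ≡ 36 (mod 55)
46^16 ≡ 36^2 = 1296 ≡ 31 (mod 55)
46^32 ≡ 31^2 = 961 ≡ 26 (mod 55)
46^64 ≡ 26^2 = 676 ≡ 16 (mod 55)
46^79 = 46^64 * 46^8 * 46^4 * 46^2 * 46^1 ≡ 16 * 36 * 16 * 26 * 46 (mod 55).
Accumulate the product:
16 * 36 = 576 ≡ 26
26 * 16 = 416 ≡ 31
31 * 26 = 806 ≡ 36
36 * 46 = 1656 ≡ 6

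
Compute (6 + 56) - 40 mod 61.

22

6 + 56 = 62 ≡ 1 (mod 61)
1 - 40 = -39 ≡ 22 (mod 61)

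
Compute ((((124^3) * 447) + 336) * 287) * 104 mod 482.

(124)^3 ≡ 314 (mod 482)
314 * 447 = 140358 ≡ 96 (mod 482)
96 + 336 = 432
432 * 287 = 123984 ≡ 110 (mod 482)
110 * 104 = 11440 ≡ 354 (mod 482)

354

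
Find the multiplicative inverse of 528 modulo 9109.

2260

9109 = 17·528 + 133
528 = 3·133 + 129
133 = 1·129 + 4
129 = 32·4 + 1
4 = 4·1 + 0
gcd(528, 9109) = 1, so the inverse exists.
Back-substitute for 1:
1 = 1·129 − 32·4
  = −32·133 + 33·129
  = 33·528 − 131·133
  = −131·9109 + 2260·528
So 528⁻¹ ≡ 2260 (mod 9109).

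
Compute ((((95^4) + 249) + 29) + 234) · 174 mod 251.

204

(95)^4 ≡ 121 (mod 251)
121 + 249 = 370 ≡ 119 (mod 251)
119 + 29 = 148
148 + 234 = 382 ≡ 131 (mod 251)
131 · 174 = 22794 ≡ 204 (mod 251)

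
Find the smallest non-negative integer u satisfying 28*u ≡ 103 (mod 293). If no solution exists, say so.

56

gcd(28, 293) = 1, so a unique solution mod 293 exists.
28⁻¹ ≡ 157 (mod 293).
u ≡ 157*103 ≡ 56 (mod 293).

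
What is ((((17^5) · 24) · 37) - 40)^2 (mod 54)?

(17)^5 ≡ 35 (mod 54)
35 · 24 = 840 ≡ 30 (mod 54)
30 · 37 = 1110 ≡ 30 (mod 54)
30 - 40 = -10 ≡ 44 (mod 54)
(44)^2 ≡ 46 (mod 54)

46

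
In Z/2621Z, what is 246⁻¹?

Apply the Euclidean algorithm and back-substitute:
2621 = 10·246 + 161
246 = 1·161 + 85
161 = 1·85 + 76
85 = 1·76 + 9
76 = 8·9 + 4
9 = 2·4 + 1
4 = 4·1 + 0
gcd(246, 2621) = 1, so the inverse exists.
Back-substitute for 1:
1 = 1·9 − 2·4
  = −2·76 + 17·9
  = 17·85 − 19·76
  = −19·161 + 36·85
  = 36·246 − 55·161
  = −55·2621 + 586·246
So 246⁻¹ ≡ 586 (mod 2621).

586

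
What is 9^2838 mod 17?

Compute successive squares:
2838 in binary is 101100010110, i.e. 2838 = 2048 + 512 + 256 + 16 + 4 + 2.
9^1 ≡ 9 (mod 17)
9^2 ≡ 9^2 = 81 ≡ 13 (mod 17)
9^4 ≡ 13^2 = 169 ≡ 16 (mod 17)
9^8 ≡ 16^2 = 256 ≡ 1 (mod 17)
9^16 ≡ 1^2 = 1 (mod 17)
9^32 ≡ 1^2 = 1 (mod 17)
9^64 ≡ 1^2 = 1 (mod 17)
9^128 ≡ 1^2 = 1 (mod 17)
9^256 ≡ 1^2 = 1 (mod 17)
9^512 ≡ 1^2 = 1 (mod 17)
9^1024 ≡ 1^2 = 1 (mod 17)
9^2048 ≡ 1^2 = 1 (mod 17)
9^2838 = 9^2048 * 9^512 * 9^256 * 9^16 * 9^4 * 9^2 ≡ 1 * 1 * 1 * 1 * 16 * 13 (mod 17).
Accumulate the product:
1 * 1 = 1
1 * 1 = 1
1 * 1 = 1
1 * 16 = 16
16 * 13 = 208 ≡ 4

4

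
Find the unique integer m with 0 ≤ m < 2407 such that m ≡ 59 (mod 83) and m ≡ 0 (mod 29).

83⁻¹ mod 29: 83×7 ≡ 1 (mod 29), so 83⁻¹ ≡ 7.
m = 59 + 83×((0 − 59)×7 mod 29) = 59 + 83×22 = 1885.

1885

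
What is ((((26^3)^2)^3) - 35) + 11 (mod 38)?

34

(26)^3 ≡ 20 (mod 38)
(20)^2 ≡ 20 (mod 38)
(20)^3 ≡ 20 (mod 38)
20 - 35 = -15 ≡ 23 (mod 38)
23 + 11 = 34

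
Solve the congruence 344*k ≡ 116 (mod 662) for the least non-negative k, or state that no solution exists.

289

gcd(344, 662) = 2, and 2 | 116, so solutions exist.
Divide through by 2: 172*k = 58 (mod 331).
172⁻¹ ≡ 102 (mod 331).
k ≡ 102*58 ≡ 289 (mod 331).
The smallest non-negative solution is k = 289.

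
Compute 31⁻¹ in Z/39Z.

34

Apply the Euclidean algorithm and back-substitute:
39 = 1×31 + 8
31 = 3×8 + 7
8 = 1×7 + 1
7 = 7×1 + 0
gcd(31, 39) = 1, so the inverse exists.
Back-substitute for 1:
1 = 1×8 − 1×7
  = −1×31 + 4×8
  = 4×39 − 5×31
So 31⁻¹ ≡ −5 ≡ 34 (mod 39).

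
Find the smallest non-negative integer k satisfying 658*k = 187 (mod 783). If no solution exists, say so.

556

gcd(658, 783) = 1, so a unique solution mod 783 exists.
658⁻¹ ≡ 451 (mod 783).
k ≡ 451*187 ≡ 556 (mod 783).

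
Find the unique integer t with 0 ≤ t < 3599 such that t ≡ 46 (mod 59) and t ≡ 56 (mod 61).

59⁻¹ mod 61: 59·30 ≡ 1 (mod 61), so 59⁻¹ ≡ 30.
t = 46 + 59·((56 − 46)·30 mod 61) = 46 + 59·56 = 3350.

3350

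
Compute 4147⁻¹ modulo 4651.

3276

By the extended Euclidean algorithm:
4651 = 1*4147 + 504
4147 = 8*504 + 115
504 = 4*115 + 44
115 = 2*44 + 27
44 = 1*27 + 17
27 = 1*17 + 10
17 = 1*10 + 7
10 = 1*7 + 3
7 = 2*3 + 1
3 = 3*1 + 0
gcd(4147, 4651) = 1, so the inverse exists.
Bézout: 1 = 1226*4651 − 1375*4147.
So 4147⁻¹ ≡ −1375 ≡ 3276 (mod 4651).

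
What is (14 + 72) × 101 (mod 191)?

14 + 72 = 86
86 × 101 = 8686 ≡ 91 (mod 191)

91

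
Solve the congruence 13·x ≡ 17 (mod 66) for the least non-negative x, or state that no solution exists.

gcd(13, 66) = 1, so a unique solution mod 66 exists.
13⁻¹ ≡ 61 (mod 66).
x ≡ 61·17 ≡ 47 (mod 66).

47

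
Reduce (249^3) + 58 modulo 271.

(249)^3 ≡ 192 (mod 271)
192 + 58 = 250

250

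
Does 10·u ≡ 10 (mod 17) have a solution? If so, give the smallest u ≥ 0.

1

gcd(10, 17) = 1, so a unique solution mod 17 exists.
10⁻¹ ≡ 12 (mod 17).
u ≡ 12·10 ≡ 1 (mod 17).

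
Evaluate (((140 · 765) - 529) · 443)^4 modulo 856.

140 · 765 = 107100 ≡ 100 (mod 856)
100 - 529 = -429 ≡ 427 (mod 856)
427 · 443 = 189161 ≡ 841 (mod 856)
(841)^4 ≡ 121 (mod 856)

121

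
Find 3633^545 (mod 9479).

6504

Compute successive squares:
545 in binary is 1000100001, i.e. 545 = 512 + 32 + 1.
3633^1 ≡ 3633 (mod 9479)
3633^2 ≡ 3633^2 = 13198689 ≡ 3921 (mod 9479)
3633^4 ≡ 3921^2 = 15374241 ≡ 8782 (mod 9479)
3633^8 ≡ 8782^2 = 77123524 ≡ 2380 (mod 9479)
3633^16 ≡ 2380^2 = 5664400 ≡ 5437 (mod 9479)
3633^32 ≡ 5437^2 = 29560969 ≡ 5447 (mod 9479)
3633^64 ≡ 5447^2 = 29669809 ≡ 539 (mod 9479)
3633^128 ≡ 539^2 = 290521 ≡ 6151 (mod 9479)
3633^256 ≡ 6151^2 = 37834801 ≡ 4112 (mod 9479)
3633^512 ≡ 4112^2 = 16908544 ≡ 7487 (mod 9479)
3633^545 = 3633^512 × 3633^32 × 3633^1 ≡ 7487 × 5447 × 3633 (mod 9479).
Accumulate the product:
7487 × 5447 = 40781689 ≡ 3031
3031 × 3633 = 11011623 ≡ 6504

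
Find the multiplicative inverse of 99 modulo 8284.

5439

8284 = 83×99 + 67
99 = 1×67 + 32
67 = 2×32 + 3
32 = 10×3 + 2
3 = 1×2 + 1
2 = 2×1 + 0
gcd(99, 8284) = 1, so the inverse exists.
Bézout: 1 = 34×8284 − 2845×99.
So 99⁻¹ ≡ −2845 ≡ 5439 (mod 8284).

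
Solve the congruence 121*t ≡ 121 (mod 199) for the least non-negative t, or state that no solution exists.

1

gcd(121, 199) = 1, so a unique solution mod 199 exists.
121⁻¹ ≡ 125 (mod 199).
t ≡ 125*121 ≡ 1 (mod 199).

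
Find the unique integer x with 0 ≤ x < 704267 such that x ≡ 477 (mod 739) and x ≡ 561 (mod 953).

739⁻¹ mod 953: 739·619 ≡ 1 (mod 953), so 739⁻¹ ≡ 619.
x = 477 + 739·((561 − 477)·619 mod 953) = 477 + 739·534 = 395103.
Check: 395103 mod 739 = 477, 395103 mod 953 = 561. ✓

395103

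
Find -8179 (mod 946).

-8179 = -9×946 + 335, so -8179 ≡ 335 (mod 946).

335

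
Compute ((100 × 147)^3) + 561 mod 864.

561

100 × 147 = 14700 ≡ 12 (mod 864)
(12)^3 ≡ 0 (mod 864)
0 + 561 = 561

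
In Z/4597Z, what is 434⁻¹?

1896

By the extended Euclidean algorithm:
4597 = 10·434 + 257
434 = 1·257 + 177
257 = 1·177 + 80
177 = 2·80 + 17
80 = 4·17 + 12
17 = 1·12 + 5
12 = 2·5 + 2
5 = 2·2 + 1
2 = 2·1 + 0
gcd(434, 4597) = 1, so the inverse exists.
Bézout: 1 = −179·4597 + 1896·434.
So 434⁻¹ ≡ 1896 (mod 4597).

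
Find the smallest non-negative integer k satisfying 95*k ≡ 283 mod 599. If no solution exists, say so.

148

gcd(95, 599) = 1, so a unique solution mod 599 exists.
95⁻¹ ≡ 227 (mod 599).
k ≡ 227*283 ≡ 148 (mod 599).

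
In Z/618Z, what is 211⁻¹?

577

By the extended Euclidean algorithm:
618 = 2·211 + 196
211 = 1·196 + 15
196 = 13·15 + 1
15 = 15·1 + 0
gcd(211, 618) = 1, so the inverse exists.
Back-substitute for 1:
1 = 1·196 − 13·15
  = −13·211 + 14·196
  = 14·618 − 41·211
So 211⁻¹ ≡ −41 ≡ 577 (mod 618).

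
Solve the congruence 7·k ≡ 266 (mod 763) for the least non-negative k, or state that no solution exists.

38

gcd(7, 763) = 7, and 7 | 266, so solutions exist.
Divide through by 7: 1·k = 38 (mod 109).
1⁻¹ ≡ 1 (mod 109).
k ≡ 1·38 ≡ 38 (mod 109).
The smallest non-negative solution is k = 38.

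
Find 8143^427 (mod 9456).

By square-and-multiply:
8143^1 ≡ 8143 (mod 9456)
8143^2 ≡ 8143^2 = 66308449 ≡ 2977 (mod 9456)
8143^4 ≡ 2977^2 = 8862529 ≡ 2257 (mod 9456)
8143^8 ≡ 2257^2 = 5094049 ≡ 6721 (mod 9456)
8143^16 ≡ 6721^2 = 45171841 ≡ 529 (mod 9456)
8143^32 ≡ 529^2 = 279841 ≡ 5617 (mod 9456)
8143^64 ≡ 5617^2 = 31550689 ≡ 5473 (mod 9456)
8143^128 ≡ 5473^2 = 29953729 ≡ 6577 (mod 9456)
8143^256 ≡ 6577^2 = 43256929 ≡ 5185 (mod 9456)
8143^427 = 8143^256 × 8143^128 × 8143^32 × 8143^8 × 8143^2 × 8143^1 ≡ 5185 × 6577 × 5617 × 6721 × 2977 × 8143 (mod 9456).
Accumulate the product:
5185 × 6577 = 34101745 ≡ 3409
3409 × 5617 = 19148353 ≡ 9409
9409 × 6721 = 63237889 ≡ 5617
5617 × 2977 = 16721809 ≡ 3601
3601 × 8143 = 29322943 ≡ 9343

9343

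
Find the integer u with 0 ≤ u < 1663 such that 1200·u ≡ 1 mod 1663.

1663 = 1×1200 + 463
1200 = 2×463 + 274
463 = 1×274 + 189
274 = 1×189 + 85
189 = 2×85 + 19
85 = 4×19 + 9
19 = 2×9 + 1
9 = 9×1 + 0
gcd(1200, 1663) = 1, so the inverse exists.
Bézout: 1 = 127×1663 − 176×1200.
So 1200⁻¹ ≡ −176 ≡ 1487 (mod 1663).

1487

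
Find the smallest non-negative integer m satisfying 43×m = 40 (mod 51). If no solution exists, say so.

gcd(43, 51) = 1, so a unique solution mod 51 exists.
43⁻¹ ≡ 19 (mod 51).
m ≡ 19×40 ≡ 46 (mod 51).

46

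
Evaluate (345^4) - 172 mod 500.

453

(345)^4 ≡ 125 (mod 500)
125 - 172 = -47 ≡ 453 (mod 500)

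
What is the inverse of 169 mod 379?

Apply the Euclidean algorithm and back-substitute:
379 = 2×169 + 41
169 = 4×41 + 5
41 = 8×5 + 1
5 = 5×1 + 0
gcd(169, 379) = 1, so the inverse exists.
Bézout: 1 = 33×379 − 74×169.
So 169⁻¹ ≡ −74 ≡ 305 (mod 379).

305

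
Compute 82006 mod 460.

82006 = 178·460 + 126, so 82006 ≡ 126 (mod 460).

126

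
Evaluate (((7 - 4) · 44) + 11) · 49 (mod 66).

11

7 - 4 = 3
3 · 44 = 132 ≡ 0 (mod 66)
0 + 11 = 11
11 · 49 = 539 ≡ 11 (mod 66)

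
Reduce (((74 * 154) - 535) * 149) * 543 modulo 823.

74 * 154 = 11396 ≡ 697 (mod 823)
697 - 535 = 162
162 * 149 = 24138 ≡ 271 (mod 823)
271 * 543 = 147153 ≡ 659 (mod 823)

659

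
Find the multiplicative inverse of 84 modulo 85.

84

85 = 1×84 + 1
84 = 84×1 + 0
gcd(84, 85) = 1, so the inverse exists.
Back-substitute for 1:
1 = 1×85 − 1×84
So 84⁻¹ ≡ −1 ≡ 84 (mod 85).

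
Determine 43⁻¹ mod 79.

68

By the extended Euclidean algorithm:
79 = 1·43 + 36
43 = 1·36 + 7
36 = 5·7 + 1
7 = 7·1 + 0
gcd(43, 79) = 1, so the inverse exists.
Back-substitute for 1:
1 = 1·36 − 5·7
  = −5·43 + 6·36
  = 6·79 − 11·43
So 43⁻¹ ≡ −11 ≡ 68 (mod 79).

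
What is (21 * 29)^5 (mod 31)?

25

21 * 29 = 609 ≡ 20 (mod 31)
(20)^5 ≡ 25 (mod 31)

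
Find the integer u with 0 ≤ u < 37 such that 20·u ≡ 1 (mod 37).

13

37 = 1·20 + 17
20 = 1·17 + 3
17 = 5·3 + 2
3 = 1·2 + 1
2 = 2·1 + 0
gcd(20, 37) = 1, so the inverse exists.
Back-substitute for 1:
1 = 1·3 − 1·2
  = −1·17 + 6·3
  = 6·20 − 7·17
  = −7·37 + 13·20
So 20⁻¹ ≡ 13 (mod 37).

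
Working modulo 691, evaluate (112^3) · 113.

(112)^3 ≡ 125 (mod 691)
125 · 113 = 14125 ≡ 305 (mod 691)

305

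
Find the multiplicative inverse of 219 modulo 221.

By the extended Euclidean algorithm:
221 = 1*219 + 2
219 = 109*2 + 1
2 = 2*1 + 0
gcd(219, 221) = 1, so the inverse exists.
Back-substitute for 1:
1 = 1*219 − 109*2
  = −109*221 + 110*219
So 219⁻¹ ≡ 110 (mod 221).

110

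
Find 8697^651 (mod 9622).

651 in binary is 1010001011, i.e. 651 = 512 + 128 + 8 + 2 + 1.
8697^1 ≡ 8697 (mod 9622)
8697^2 ≡ 8697^2 = 75637809 ≡ 8889 (mod 9622)
8697^4 ≡ 8889^2 = 79014321 ≡ 8079 (mod 9622)
8697^8 ≡ 8079^2 = 65270241 ≡ 4215 (mod 9622)
8697^16 ≡ 4215^2 = 17766225 ≡ 4013 (mod 9622)
8697^32 ≡ 4013^2 = 16104169 ≡ 6563 (mod 9622)
8697^64 ≡ 6563^2 = 43072969 ≡ 4897 (mod 9622)
8697^128 ≡ 4897^2 = 23980609 ≡ 2585 (mod 9622)
8697^256 ≡ 2585^2 = 6682225 ≡ 4557 (mod 9622)
8697^512 ≡ 4557^2 = 20766249 ≡ 1973 (mod 9622)
8697^651 = 8697^512 × 8697^128 × 8697^8 × 8697^2 × 8697^1 ≡ 1973 × 2585 × 4215 × 8889 × 8697 (mod 9622).
Accumulate the product:
1973 × 2585 = 5100205 ≡ 545
545 × 4215 = 2297175 ≡ 7139
7139 × 8889 = 63458571 ≡ 1481
1481 × 8697 = 12880257 ≡ 6021

6021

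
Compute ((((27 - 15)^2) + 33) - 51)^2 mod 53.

27 - 15 = 12
(12)^2 ≡ 38 (mod 53)
38 + 33 = 71 ≡ 18 (mod 53)
18 - 51 = -33 ≡ 20 (mod 53)
(20)^2 ≡ 29 (mod 53)

29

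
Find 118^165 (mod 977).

325

Using repeated squaring:
165 in binary is 10100101, i.e. 165 = 128 + 32 + 4 + 1.
118^1 ≡ 118 (mod 977)
118^2 ≡ 118^2 = 13924 ≡ 246 (mod 977)
118^4 ≡ 246^2 = 60516 ≡ 919 (mod 977)
118^8 ≡ 919^2 = 844561 ≡ 433 (mod 977)
118^16 ≡ 433^2 = 187489 ≡ 882 (mod 977)
118^32 ≡ 882^2 = 777924 ≡ 232 (mod 977)
118^64 ≡ 232^2 = 53824 ≡ 89 (mod 977)
118^128 ≡ 89^2 = 7921 ≡ 105 (mod 977)
118^165 = 118^128 · 118^32 · 118^4 · 118^1 ≡ 105 · 232 · 919 · 118 (mod 977).
Accumulate the product:
105 · 232 = 24360 ≡ 912
912 · 919 = 838128 ≡ 839
839 · 118 = 99002 ≡ 325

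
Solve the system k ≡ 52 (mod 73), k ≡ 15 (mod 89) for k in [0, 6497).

73⁻¹ mod 89: 73×50 ≡ 1 (mod 89), so 73⁻¹ ≡ 50.
k = 52 + 73×((15 − 52)×50 mod 89) = 52 + 73×19 = 1439.

1439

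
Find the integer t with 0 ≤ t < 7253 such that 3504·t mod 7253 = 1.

4411

7253 = 2×3504 + 245
3504 = 14×245 + 74
245 = 3×74 + 23
74 = 3×23 + 5
23 = 4×5 + 3
5 = 1×3 + 2
3 = 1×2 + 1
2 = 2×1 + 0
gcd(3504, 7253) = 1, so the inverse exists.
Bézout: 1 = 1373×7253 − 2842×3504.
So 3504⁻¹ ≡ −2842 ≡ 4411 (mod 7253).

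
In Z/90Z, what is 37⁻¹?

Run the extended Euclidean algorithm:
90 = 2*37 + 16
37 = 2*16 + 5
16 = 3*5 + 1
5 = 5*1 + 0
gcd(37, 90) = 1, so the inverse exists.
Back-substitute for 1:
1 = 1*16 − 3*5
  = −3*37 + 7*16
  = 7*90 − 17*37
So 37⁻¹ ≡ −17 ≡ 73 (mod 90).

73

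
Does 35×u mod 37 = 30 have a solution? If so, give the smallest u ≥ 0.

22

gcd(35, 37) = 1, so a unique solution mod 37 exists.
35⁻¹ ≡ 18 (mod 37).
u ≡ 18×30 ≡ 22 (mod 37).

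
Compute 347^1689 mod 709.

Using repeated squaring:
347^1 ≡ 347 (mod 709)
347^2 ≡ 347^2 = 120409 ≡ 588 (mod 709)
347^4 ≡ 588^2 = 345744 ≡ 461 (mod 709)
347^8 ≡ 461^2 = 212521 ≡ 530 (mod 709)
347^16 ≡ 530^2 = 280900 ≡ 136 (mod 709)
347^32 ≡ 136^2 = 18496 ≡ 62 (mod 709)
347^64 ≡ 62^2 = 3844 ≡ 299 (mod 709)
347^128 ≡ 299^2 = 89401 ≡ 67 (mod 709)
347^256 ≡ 67^2 = 4489 ≡ 235 (mod 709)
347^512 ≡ 235^2 = 55225 ≡ 632 (mod 709)
347^1024 ≡ 632^2 = 399424 ≡ 257 (mod 709)
347^1689 = 347^1024 * 347^512 * 347^128 * 347^16 * 347^8 * 347^1 ≡ 257 * 632 * 67 * 136 * 530 * 347 (mod 709).
Accumulate the product:
257 * 632 = 162424 ≡ 63
63 * 67 = 4221 ≡ 676
676 * 136 = 91936 ≡ 475
475 * 530 = 251750 ≡ 55
55 * 347 = 19085 ≡ 651

651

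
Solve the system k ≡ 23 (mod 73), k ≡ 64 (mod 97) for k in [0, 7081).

73⁻¹ mod 97: 73×4 ≡ 1 (mod 97), so 73⁻¹ ≡ 4.
k = 23 + 73×((64 − 23)×4 mod 97) = 23 + 73×67 = 4914.

4914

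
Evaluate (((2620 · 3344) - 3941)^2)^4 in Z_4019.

2620 · 3344 = 8761280 ≡ 3879 (mod 4019)
3879 - 3941 = -62 ≡ 3957 (mod 4019)
(3957)^2 ≡ 3844 (mod 4019)
(3844)^4 ≡ 709 (mod 4019)

709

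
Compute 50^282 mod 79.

62

Compute successive squares:
282 in binary is 100011010, i.e. 282 = 256 + 16 + 8 + 2.
50^1 ≡ 50 (mod 79)
50^2 ≡ 50^2 = 2500 ≡ 51 (mod 79)
50^4 ≡ 51^2 = 2601 ≡ 73 (mod 79)
50^8 ≡ 73^2 = 5329 ≡ 36 (mod 79)
50^16 ≡ 36^2 = 1296 ≡ 32 (mod 79)
50^32 ≡ 32^2 = 1024 ≡ 76 (mod 79)
50^64 ≡ 76^2 = 5776 ≡ 9 (mod 79)
50^128 ≡ 9^2 = 81 ≡ 2 (mod 79)
50^256 ≡ 2^2 = 4 (mod 79)
50^282 = 50^256 × 50^16 × 50^8 × 50^2 ≡ 4 × 32 × 36 × 51 (mod 79).
Accumulate the product:
4 × 32 = 128 ≡ 49
49 × 36 = 1764 ≡ 26
26 × 51 = 1326 ≡ 62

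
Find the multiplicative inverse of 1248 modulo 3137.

2491

3137 = 2×1248 + 641
1248 = 1×641 + 607
641 = 1×607 + 34
607 = 17×34 + 29
34 = 1×29 + 5
29 = 5×5 + 4
5 = 1×4 + 1
4 = 4×1 + 0
gcd(1248, 3137) = 1, so the inverse exists.
Bézout: 1 = 257×3137 − 646×1248.
So 1248⁻¹ ≡ −646 ≡ 2491 (mod 3137).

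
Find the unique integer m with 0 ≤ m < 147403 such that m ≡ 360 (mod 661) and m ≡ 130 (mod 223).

661⁻¹ mod 223: 661*195 ≡ 1 (mod 223), so 661⁻¹ ≡ 195.
m = 360 + 661*((130 − 360)*195 mod 223) = 360 + 661*196 = 129916.

129916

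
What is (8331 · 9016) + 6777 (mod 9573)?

8331 · 9016 = 75112296 ≡ 2538 (mod 9573)
2538 + 6777 = 9315

9315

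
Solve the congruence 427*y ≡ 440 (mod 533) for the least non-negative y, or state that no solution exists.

gcd(427, 533) = 1, so a unique solution mod 533 exists.
427⁻¹ ≡ 357 (mod 533).
y ≡ 357*440 ≡ 378 (mod 533).

378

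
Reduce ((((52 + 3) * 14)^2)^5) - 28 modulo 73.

7

52 + 3 = 55
55 * 14 = 770 ≡ 40 (mod 73)
(40)^2 ≡ 67 (mod 73)
(67)^5 ≡ 35 (mod 73)
35 - 28 = 7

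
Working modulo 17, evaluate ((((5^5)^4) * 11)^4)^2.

(5)^5 ≡ 14 (mod 17)
(14)^4 ≡ 13 (mod 17)
13 * 11 = 143 ≡ 7 (mod 17)
(7)^4 ≡ 4 (mod 17)
(4)^2 ≡ 16 (mod 17)

16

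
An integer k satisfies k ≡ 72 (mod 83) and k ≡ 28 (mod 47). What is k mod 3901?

404

83⁻¹ mod 47: 83×17 ≡ 1 (mod 47), so 83⁻¹ ≡ 17.
k = 72 + 83×((28 − 72)×17 mod 47) = 72 + 83×4 = 404.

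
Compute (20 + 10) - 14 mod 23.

20 + 10 = 30 ≡ 7 (mod 23)
7 - 14 = -7 ≡ 16 (mod 23)

16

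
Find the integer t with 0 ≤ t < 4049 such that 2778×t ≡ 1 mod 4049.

By the extended Euclidean algorithm:
4049 = 1·2778 + 1271
2778 = 2·1271 + 236
1271 = 5·236 + 91
236 = 2·91 + 54
91 = 1·54 + 37
54 = 1·37 + 17
37 = 2·17 + 3
17 = 5·3 + 2
3 = 1·2 + 1
2 = 2·1 + 0
gcd(2778, 4049) = 1, so the inverse exists.
Back-substitute for 1:
1 = 1·3 − 1·2
  = −1·17 + 6·3
  = 6·37 − 13·17
  = −13·54 + 19·37
  = 19·91 − 32·54
  = −32·236 + 83·91
  = 83·1271 − 447·236
  = −447·2778 + 977·1271
  = 977·4049 − 1424·2778
So 2778⁻¹ ≡ −1424 ≡ 2625 (mod 4049).

2625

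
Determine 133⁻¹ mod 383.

Apply the Euclidean algorithm and back-substitute:
383 = 2×133 + 117
133 = 1×117 + 16
117 = 7×16 + 5
16 = 3×5 + 1
5 = 5×1 + 0
gcd(133, 383) = 1, so the inverse exists.
Back-substitute for 1:
1 = 1×16 − 3×5
  = −3×117 + 22×16
  = 22×133 − 25×117
  = −25×383 + 72×133
So 133⁻¹ ≡ 72 (mod 383).

72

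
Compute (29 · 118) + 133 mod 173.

95

29 · 118 = 3422 ≡ 135 (mod 173)
135 + 133 = 268 ≡ 95 (mod 173)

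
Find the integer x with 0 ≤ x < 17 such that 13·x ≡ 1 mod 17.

4

17 = 1×13 + 4
13 = 3×4 + 1
4 = 4×1 + 0
gcd(13, 17) = 1, so the inverse exists.
Back-substitute for 1:
1 = 1×13 − 3×4
  = −3×17 + 4×13
So 13⁻¹ ≡ 4 (mod 17).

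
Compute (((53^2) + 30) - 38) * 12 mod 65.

7

(53)^2 ≡ 14 (mod 65)
14 + 30 = 44
44 - 38 = 6
6 * 12 = 72 ≡ 7 (mod 65)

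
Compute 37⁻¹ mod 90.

73

Run the extended Euclidean algorithm:
90 = 2×37 + 16
37 = 2×16 + 5
16 = 3×5 + 1
5 = 5×1 + 0
gcd(37, 90) = 1, so the inverse exists.
Back-substitute for 1:
1 = 1×16 − 3×5
  = −3×37 + 7×16
  = 7×90 − 17×37
So 37⁻¹ ≡ −17 ≡ 73 (mod 90).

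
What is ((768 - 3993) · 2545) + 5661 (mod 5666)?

768 - 3993 = -3225 ≡ 2441 (mod 5666)
2441 · 2545 = 6212345 ≡ 2409 (mod 5666)
2409 + 5661 = 8070 ≡ 2404 (mod 5666)

2404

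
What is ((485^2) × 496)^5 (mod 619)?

(485)^2 ≡ 5 (mod 619)
5 × 496 = 2480 ≡ 4 (mod 619)
(4)^5 ≡ 405 (mod 619)

405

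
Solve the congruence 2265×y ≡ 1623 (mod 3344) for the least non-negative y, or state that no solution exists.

3327

gcd(2265, 3344) = 1, so a unique solution mod 3344 exists.
2265⁻¹ ≡ 2969 (mod 3344).
y ≡ 2969×1623 ≡ 3327 (mod 3344).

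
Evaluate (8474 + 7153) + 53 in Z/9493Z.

6187

8474 + 7153 = 15627 ≡ 6134 (mod 9493)
6134 + 53 = 6187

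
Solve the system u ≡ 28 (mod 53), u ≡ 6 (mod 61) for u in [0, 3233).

53⁻¹ mod 61: 53×38 ≡ 1 (mod 61), so 53⁻¹ ≡ 38.
u = 28 + 53×((6 − 28)×38 mod 61) = 28 + 53×18 = 982.

982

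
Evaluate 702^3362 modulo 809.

Compute successive squares:
3362 in binary is 110100100010, i.e. 3362 = 2048 + 1024 + 256 + 32 + 2.
702^1 ≡ 702 (mod 809)
702^2 ≡ 702^2 = 492804 ≡ 123 (mod 809)
702^4 ≡ 123^2 = 15129 ≡ 567 (mod 809)
702^8 ≡ 567^2 = 321489 ≡ 316 (mod 809)
702^16 ≡ 316^2 = 99856 ≡ 349 (mod 809)
702^32 ≡ 349^2 = 121801 ≡ 451 (mod 809)
702^64 ≡ 451^2 = 203401 ≡ 342 (mod 809)
702^128 ≡ 342^2 = 116964 ≡ 468 (mod 809)
702^256 ≡ 468^2 = 219024 ≡ 594 (mod 809)
702^512 ≡ 594^2 = 352836 ≡ 112 (mod 809)
702^1024 ≡ 112^2 = 12544 ≡ 409 (mod 809)
702^2048 ≡ 409^2 = 167281 ≡ 627 (mod 809)
702^3362 = 702^2048 * 702^1024 * 702^256 * 702^32 * 702^2 ≡ 627 * 409 * 594 * 451 * 123 (mod 809).
Accumulate the product:
627 * 409 = 256443 ≡ 799
799 * 594 = 474606 ≡ 532
532 * 451 = 239932 ≡ 468
468 * 123 = 57564 ≡ 125

125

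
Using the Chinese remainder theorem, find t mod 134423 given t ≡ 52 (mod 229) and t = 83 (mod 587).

82263

229⁻¹ mod 587: 229×182 ≡ 1 (mod 587), so 229⁻¹ ≡ 182.
t = 52 + 229×((83 − 52)×182 mod 587) = 52 + 229×359 = 82263.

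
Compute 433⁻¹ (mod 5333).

Apply the Euclidean algorithm and back-substitute:
5333 = 12×433 + 137
433 = 3×137 + 22
137 = 6×22 + 5
22 = 4×5 + 2
5 = 2×2 + 1
2 = 2×1 + 0
gcd(433, 5333) = 1, so the inverse exists.
Bézout: 1 = 177×5333 − 2180×433.
So 433⁻¹ ≡ −2180 ≡ 3153 (mod 5333).

3153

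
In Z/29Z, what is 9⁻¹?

Run the extended Euclidean algorithm:
29 = 3·9 + 2
9 = 4·2 + 1
2 = 2·1 + 0
gcd(9, 29) = 1, so the inverse exists.
Back-substitute for 1:
1 = 1·9 − 4·2
  = −4·29 + 13·9
So 9⁻¹ ≡ 13 (mod 29).

13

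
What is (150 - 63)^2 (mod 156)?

81

150 - 63 = 87
(87)^2 ≡ 81 (mod 156)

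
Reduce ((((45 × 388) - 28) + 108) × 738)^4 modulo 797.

45 × 388 = 17460 ≡ 723 (mod 797)
723 - 28 = 695
695 + 108 = 803 ≡ 6 (mod 797)
6 × 738 = 4428 ≡ 443 (mod 797)
(443)^4 ≡ 698 (mod 797)

698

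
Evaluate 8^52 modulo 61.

58

52 in binary is 110100, i.e. 52 = 32 + 16 + 4.
8^1 ≡ 8 (mod 61)
8^2 ≡ 8^2 = 64 ≡ 3 (mod 61)
8^4 ≡ 3^2 = 9 (mod 61)
8^8 ≡ 9^2 = 81 ≡ 20 (mod 61)
8^16 ≡ 20^2 = 400 ≡ 34 (mod 61)
8^32 ≡ 34^2 = 1156 ≡ 58 (mod 61)
8^52 = 8^32 · 8^16 · 8^4 ≡ 58 · 34 · 9 (mod 61).
Accumulate the product:
58 · 34 = 1972 ≡ 20
20 · 9 = 180 ≡ 58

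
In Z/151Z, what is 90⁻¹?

99

151 = 1×90 + 61
90 = 1×61 + 29
61 = 2×29 + 3
29 = 9×3 + 2
3 = 1×2 + 1
2 = 2×1 + 0
gcd(90, 151) = 1, so the inverse exists.
Back-substitute for 1:
1 = 1×3 − 1×2
  = −1×29 + 10×3
  = 10×61 − 21×29
  = −21×90 + 31×61
  = 31×151 − 52×90
So 90⁻¹ ≡ −52 ≡ 99 (mod 151).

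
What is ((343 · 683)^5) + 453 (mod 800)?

402

343 · 683 = 234269 ≡ 669 (mod 800)
(669)^5 ≡ 749 (mod 800)
749 + 453 = 1202 ≡ 402 (mod 800)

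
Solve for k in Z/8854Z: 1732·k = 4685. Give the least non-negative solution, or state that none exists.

no solution

gcd(1732, 8854) = 2, and 2 does not divide 4685.
So the congruence has no solution.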